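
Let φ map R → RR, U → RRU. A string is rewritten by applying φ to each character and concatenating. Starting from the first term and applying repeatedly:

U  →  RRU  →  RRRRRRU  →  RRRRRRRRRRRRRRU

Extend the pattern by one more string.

Applying the rule to each of the 15 symbols of RRRRRRRRRRRRRRU gives the pieces RR RR RR RR RR RR RR RR RR RR RR RR RR RR RRU, which concatenate to the answer.

RRRRRRRRRRRRRRRRRRRRRRRRRRRRRRU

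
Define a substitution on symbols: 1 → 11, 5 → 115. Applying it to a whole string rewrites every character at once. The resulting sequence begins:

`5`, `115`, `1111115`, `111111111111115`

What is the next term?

1111111111111111111111111111115

Applying the rule to each of the 15 symbols of 111111111111115 gives the pieces 11 11 11 11 11 11 11 11 11 11 11 11 11 11 115, which concatenate to the answer.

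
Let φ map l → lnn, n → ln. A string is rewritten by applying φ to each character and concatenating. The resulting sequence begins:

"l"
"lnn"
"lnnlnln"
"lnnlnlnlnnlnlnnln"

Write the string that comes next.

lnnlnlnlnnlnlnnlnlnnlnlnlnnlnlnnlnlnlnnln

Applying the rule to each of the 17 symbols of lnnlnlnlnnlnlnnln gives the pieces lnn ln ln lnn ln lnn ln lnn ln ln lnn ln lnn ln ln lnn ln, which concatenate to the answer.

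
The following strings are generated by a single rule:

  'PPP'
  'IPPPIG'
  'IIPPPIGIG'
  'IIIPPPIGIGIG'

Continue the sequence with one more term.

s(k+1) = I·s(k)·IG, so each term gains I as a prefix and IG as a suffix.
One more step from IIIPPPIGIGIG gives the answer.

IIIIPPPIGIGIGIG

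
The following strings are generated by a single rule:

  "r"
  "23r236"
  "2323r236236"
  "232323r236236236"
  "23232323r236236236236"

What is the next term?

Every step adds 23 to the front and 236 to the end of the previous string.
Applying this once more to 23232323r236236236236:

2323232323r236236236236236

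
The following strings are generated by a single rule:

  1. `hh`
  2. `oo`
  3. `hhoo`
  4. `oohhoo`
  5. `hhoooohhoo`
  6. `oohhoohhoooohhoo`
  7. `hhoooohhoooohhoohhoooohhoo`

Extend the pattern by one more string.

Each term (from the third on) is the two preceding terms concatenated in order: term 3 = hh·oo = hhoo.
The next term joins oohhoohhoooohhoo and hhoooohhoooohhoohhoooohhoo.

oohhoohhoooohhoohhoooohhoooohhoohhoooohhoo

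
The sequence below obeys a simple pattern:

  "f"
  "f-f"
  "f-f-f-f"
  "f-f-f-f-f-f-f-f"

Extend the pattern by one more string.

Every step duplicates the string with '-' between the halves.
Doubling f-f-f-f-f-f-f-f with '-' between the halves:

f-f-f-f-f-f-f-f-f-f-f-f-f-f-f-f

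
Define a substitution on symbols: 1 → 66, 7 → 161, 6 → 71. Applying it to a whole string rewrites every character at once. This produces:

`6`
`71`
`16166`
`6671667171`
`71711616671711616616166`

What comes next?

Rewriting the 23 symbols of 71711616671711616616166 one by one yields 161 66 161 66 66 71 66 71 71 161 66 161 66 66 71 66 71 71 66 71 66 71 71; concatenated:

16166161666671667171161661616666716671716671667171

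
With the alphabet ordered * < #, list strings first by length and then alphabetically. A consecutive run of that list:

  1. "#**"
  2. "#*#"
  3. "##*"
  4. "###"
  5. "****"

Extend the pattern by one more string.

***#

Treat **** as a base-2 numeral over the given alphabet and add one, carrying through any trailing #'s.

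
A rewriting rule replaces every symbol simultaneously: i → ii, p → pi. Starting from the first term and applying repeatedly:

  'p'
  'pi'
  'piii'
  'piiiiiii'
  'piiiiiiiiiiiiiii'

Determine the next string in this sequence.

piiiiiiiiiiiiiiiiiiiiiiiiiiiiiii

Replace each of the 16 characters of piiiiiiiiiiiiiii in place — pi ii ii ii ii ii ii ii ii ii ii ii ii ii ii ii — and concatenate.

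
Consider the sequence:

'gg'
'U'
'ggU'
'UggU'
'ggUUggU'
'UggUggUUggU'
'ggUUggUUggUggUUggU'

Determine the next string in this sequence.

UggUggUUggUggUUggUUggUggUUggU

Each term (from the third on) is the two preceding terms concatenated in order: term 3 = gg·U = ggU.
The next term joins UggUggUUggU and ggUUggUUggUggUUggU.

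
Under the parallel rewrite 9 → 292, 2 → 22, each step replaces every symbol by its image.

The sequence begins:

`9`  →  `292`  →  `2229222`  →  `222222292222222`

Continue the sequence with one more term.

Rewriting the 15 symbols of 222222292222222 one by one yields 22 22 22 22 22 22 22 292 22 22 22 22 22 22 22; concatenated:

2222222222222229222222222222222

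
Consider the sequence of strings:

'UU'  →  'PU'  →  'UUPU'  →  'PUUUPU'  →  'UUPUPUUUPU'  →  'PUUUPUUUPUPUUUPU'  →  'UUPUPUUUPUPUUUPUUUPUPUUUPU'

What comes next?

From term 3 onward, concatenate the second-to-last term with the last: UU·PU = UUPU, PU·UUPU = PUUUPU, …
The next term joins PUUUPUUUPUPUUUPU and UUPUPUUUPUPUUUPUUUPUPUUUPU.

PUUUPUUUPUPUUUPUUUPUPUUUPUPUUUPUUUPUPUUUPU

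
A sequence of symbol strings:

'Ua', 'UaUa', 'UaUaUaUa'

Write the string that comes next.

Each string is two copies of the previous one concatenated.
Doubling UaUaUaUa:

UaUaUaUaUaUaUaUa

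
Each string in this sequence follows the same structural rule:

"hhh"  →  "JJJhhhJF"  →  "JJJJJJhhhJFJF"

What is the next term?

Each term wraps the previous one in JJJ on the left and JF on the right.
One more step from JJJJJJhhhJFJF gives the answer.

JJJJJJJJJhhhJFJFJF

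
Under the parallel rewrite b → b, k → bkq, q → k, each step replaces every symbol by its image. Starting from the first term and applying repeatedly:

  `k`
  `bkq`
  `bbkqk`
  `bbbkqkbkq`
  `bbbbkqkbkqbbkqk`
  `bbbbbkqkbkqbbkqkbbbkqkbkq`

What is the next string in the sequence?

Rewriting the 25 symbols of bbbbbkqkbkqbbkqkbbbkqkbkq one by one yields b b b b b bkq k bkq b bkq k b b bkq k bkq b b b bkq k bkq b bkq k; concatenated:

bbbbbbkqkbkqbbkqkbbbkqkbkqbbbbkqkbkqbbkqk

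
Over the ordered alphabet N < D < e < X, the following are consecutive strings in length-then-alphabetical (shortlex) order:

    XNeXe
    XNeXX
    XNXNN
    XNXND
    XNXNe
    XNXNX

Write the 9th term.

XNXDe

Advancing 3 positions from XNXNX through XNXNX → XNXDN → XNXDD reaches term 9.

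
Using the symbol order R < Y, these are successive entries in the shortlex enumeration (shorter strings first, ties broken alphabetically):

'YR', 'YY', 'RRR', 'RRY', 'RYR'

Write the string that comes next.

Treat RYR as a base-2 numeral over the given alphabet and add one, carrying through any trailing Y's.

RYY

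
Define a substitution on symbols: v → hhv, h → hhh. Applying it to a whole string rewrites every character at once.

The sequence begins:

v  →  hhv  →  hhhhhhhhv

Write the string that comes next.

hhhhhhhhhhhhhhhhhhhhhhhhhhv

Expanding hhhhhhhhv: h→hhh, h→hhh, h→hhh, h→hhh, h→hhh, h→hhh, h→hhh, h→hhh, v→hhv. Concatenated: hhh hhh hhh hhh hhh hhh hhh hhh hhv.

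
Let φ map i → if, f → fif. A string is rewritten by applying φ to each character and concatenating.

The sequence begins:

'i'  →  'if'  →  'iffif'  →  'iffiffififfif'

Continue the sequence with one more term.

Rewriting the 13 symbols of iffiffififfif one by one yields if fif fif if fif fif if fif if fif fif if fif; concatenated:

iffiffififfiffififfififfiffififfif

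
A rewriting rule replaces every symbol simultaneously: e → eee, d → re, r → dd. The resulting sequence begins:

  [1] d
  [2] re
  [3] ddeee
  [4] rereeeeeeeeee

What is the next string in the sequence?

ddeeeddeeeeeeeeeeeeeeeeeeeeeeeeeeeeee

φ(rereeeeeeeeee) expands symbol-by-symbol to dd eee dd eee eee eee eee eee eee eee eee eee eee; joining the 13 pieces gives the next term.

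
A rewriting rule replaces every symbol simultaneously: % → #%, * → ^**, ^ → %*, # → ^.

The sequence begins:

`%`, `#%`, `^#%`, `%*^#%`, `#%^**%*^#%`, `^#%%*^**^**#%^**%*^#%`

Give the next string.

φ(^#%%*^**^**#%^**%*^#%) expands symbol-by-symbol to %* ^ #% #% ^** %* ^** ^** %* ^** ^** ^ #% %* ^** ^** #% ^** %* ^ #%; joining the 21 pieces gives the next term.

%*^#%#%^**%*^**^**%*^**^**^#%%*^**^**#%^**%*^#%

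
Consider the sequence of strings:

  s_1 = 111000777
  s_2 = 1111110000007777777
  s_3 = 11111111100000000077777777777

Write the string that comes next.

111111111111000000000000777777777777777

Each string has the form 1^{3n} 0^{3n} 7^{4n-1} (n = 1, 2, …).
Setting n = 4 gives 12, 12, 15 characters in each block.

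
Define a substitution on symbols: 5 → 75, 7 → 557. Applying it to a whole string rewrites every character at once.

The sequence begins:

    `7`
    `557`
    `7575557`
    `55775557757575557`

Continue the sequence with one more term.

Rewriting the 17 symbols of 55775557757575557 one by one yields 75 75 557 557 75 75 75 557 557 75 557 75 557 75 75 75 557; concatenated:

75755575577575755575577555775557757575557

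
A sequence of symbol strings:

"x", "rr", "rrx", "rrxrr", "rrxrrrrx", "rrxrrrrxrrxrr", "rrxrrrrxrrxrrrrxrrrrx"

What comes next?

rrxrrrrxrrxrrrrxrrrrxrrxrrrrxrrxrr

Each term (from the third on) is the previous term followed by the one before it: term 3 = rr·x = rrx.
The next term joins rrxrrrrxrrxrrrrxrrrrx and rrxrrrrxrrxrr.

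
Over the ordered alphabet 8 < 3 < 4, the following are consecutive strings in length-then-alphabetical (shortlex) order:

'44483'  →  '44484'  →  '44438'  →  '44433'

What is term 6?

44448

Continuing the enumeration 2 steps past 44433: 44433 → 44434 → (answer).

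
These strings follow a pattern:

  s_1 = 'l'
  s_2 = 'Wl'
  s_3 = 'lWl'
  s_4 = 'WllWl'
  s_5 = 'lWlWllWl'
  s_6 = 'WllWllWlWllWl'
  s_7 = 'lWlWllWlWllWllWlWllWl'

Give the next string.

WllWllWlWllWllWlWllWlWllWllWlWllWl

Each term (from the third on) is the two preceding terms concatenated in order: term 3 = l·Wl = lWl.
So term 8 is WllWllWlWllWl·lWlWllWlWllWllWlWllWl.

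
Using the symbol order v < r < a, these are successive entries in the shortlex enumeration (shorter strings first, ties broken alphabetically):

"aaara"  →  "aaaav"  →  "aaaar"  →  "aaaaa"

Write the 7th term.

Stepping forward 3 times from aaaaa: aaaaa → vvvvvv → vvvvvr, then the target.

vvvvva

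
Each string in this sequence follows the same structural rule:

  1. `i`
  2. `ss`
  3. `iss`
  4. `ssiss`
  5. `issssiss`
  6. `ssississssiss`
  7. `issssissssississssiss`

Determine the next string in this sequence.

ssississssississssissssississssiss

This is a Fibonacci-style word recurrence s(k) = s(k−2)·s(k−1): e.g. i·ss = iss.
So term 8 is ssississssiss·issssissssississssiss.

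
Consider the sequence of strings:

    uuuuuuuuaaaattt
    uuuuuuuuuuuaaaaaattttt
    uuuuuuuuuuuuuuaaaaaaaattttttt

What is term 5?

The n-th term is 3n+2 u's then 2n a's then 2n-1 t's, where the shown terms are n = 2, 3, 4.
Setting n = 6 gives 20, 12, 11 characters in each block.

uuuuuuuuuuuuuuuuuuuuaaaaaaaaaaaattttttttttt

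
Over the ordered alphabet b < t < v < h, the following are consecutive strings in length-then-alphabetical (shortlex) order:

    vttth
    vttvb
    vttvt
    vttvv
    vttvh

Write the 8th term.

vtthv

Continuing the enumeration 3 steps past vttvh: vttvh → vtthb → vttht → (answer).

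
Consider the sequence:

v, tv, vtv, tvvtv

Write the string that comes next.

From term 3 onward, concatenate the second-to-last term with the last: v·tv = vtv, tv·vtv = tvvtv, …
So term 5 is vtv·tvvtv.

vtvtvvtv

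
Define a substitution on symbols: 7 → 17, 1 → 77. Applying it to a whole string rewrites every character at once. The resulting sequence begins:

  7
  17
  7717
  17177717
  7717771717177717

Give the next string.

Applying the rule to each of the 16 symbols of 7717771717177717 gives the pieces 17 17 77 17 17 17 77 17 77 17 77 17 17 17 77 17, which concatenate to the answer.

17177717171777177717771717177717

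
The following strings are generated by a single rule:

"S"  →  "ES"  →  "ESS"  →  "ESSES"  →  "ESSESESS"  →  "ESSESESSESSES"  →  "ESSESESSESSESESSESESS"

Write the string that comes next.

ESSESESSESSESESSESESSESSESESSESSES

From term 3 onward, concatenate the last term with the second-to-last: ES·S = ESS, ESS·ES = ESSES, …
So term 8 is ESSESESSESSESESSESESS·ESSESESSESSES.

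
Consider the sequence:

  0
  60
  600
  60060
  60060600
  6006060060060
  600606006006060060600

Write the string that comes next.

6006060060060600606006006060060060

From term 3 onward, concatenate the last term with the second-to-last: 60·0 = 600, 600·60 = 60060, …
So term 8 is 600606006006060060600·6006060060060.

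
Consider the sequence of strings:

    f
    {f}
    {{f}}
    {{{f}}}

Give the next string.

Every step adds { to the front and } to the end of the previous string.
One more step from {{{f}}} gives the answer.

{{{{f}}}}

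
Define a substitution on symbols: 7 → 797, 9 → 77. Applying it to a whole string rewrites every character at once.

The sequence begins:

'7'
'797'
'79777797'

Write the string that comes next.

Expanding 79777797: 7→797, 9→77, 7→797, 7→797, 7→797, 7→797, 9→77, 7→797. Concatenated: 797 77 797 797 797 797 77 797.

7977779779779779777797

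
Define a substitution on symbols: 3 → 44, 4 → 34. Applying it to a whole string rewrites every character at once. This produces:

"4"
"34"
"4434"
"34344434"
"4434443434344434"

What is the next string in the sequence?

34344434343444344434443434344434

Replace each of the 16 characters of 4434443434344434 in place — 34 34 44 34 34 34 44 34 44 34 44 34 34 34 44 34 — and concatenate.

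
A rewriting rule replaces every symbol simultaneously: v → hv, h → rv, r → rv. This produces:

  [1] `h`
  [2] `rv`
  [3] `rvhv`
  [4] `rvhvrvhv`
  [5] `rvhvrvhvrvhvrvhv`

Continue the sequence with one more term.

Replace each of the 16 characters of rvhvrvhvrvhvrvhv in place — rv hv rv hv rv hv rv hv rv hv rv hv rv hv rv hv — and concatenate.

rvhvrvhvrvhvrvhvrvhvrvhvrvhvrvhv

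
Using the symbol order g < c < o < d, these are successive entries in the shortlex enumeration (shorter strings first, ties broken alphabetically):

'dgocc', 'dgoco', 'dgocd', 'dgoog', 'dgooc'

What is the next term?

dgooo

Treat dgooc as a base-4 numeral over the given alphabet and add one, carrying through any trailing d's.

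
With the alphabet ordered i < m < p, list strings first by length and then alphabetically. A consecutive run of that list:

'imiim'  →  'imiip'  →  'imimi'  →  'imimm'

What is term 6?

Advancing 2 positions from imimm through imimm → imimp reaches term 6.

imipi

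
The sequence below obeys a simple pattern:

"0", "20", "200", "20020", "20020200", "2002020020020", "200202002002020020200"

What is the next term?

Each term (from the third on) is the previous term followed by the one before it: term 3 = 20·0 = 200.
The next term joins 200202002002020020200 and 2002020020020.

2002020020020200202002002020020020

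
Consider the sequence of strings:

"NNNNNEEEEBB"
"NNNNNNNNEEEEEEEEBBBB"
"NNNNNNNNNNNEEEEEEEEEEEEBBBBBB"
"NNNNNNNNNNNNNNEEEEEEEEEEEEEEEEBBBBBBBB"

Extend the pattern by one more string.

Term n consists of 3n+2 N's, followed by 4n E's, followed by 2n B's (n = 1, 2, …).
Setting n = 5 gives 17, 20, 10 characters in each block.

NNNNNNNNNNNNNNNNNEEEEEEEEEEEEEEEEEEEEBBBBBBBBBB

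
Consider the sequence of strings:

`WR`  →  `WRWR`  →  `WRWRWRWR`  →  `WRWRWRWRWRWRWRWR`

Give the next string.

WRWRWRWRWRWRWRWRWRWRWRWRWRWRWRWR

s(k+1) = s(k)·s(k) — each term doubles the last.
One more doubling of WRWRWRWRWRWRWRWR gives the answer.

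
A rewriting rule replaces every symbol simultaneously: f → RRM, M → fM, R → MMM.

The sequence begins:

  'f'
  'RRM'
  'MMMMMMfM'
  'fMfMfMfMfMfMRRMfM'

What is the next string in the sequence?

RRMfMRRMfMRRMfMRRMfMRRMfMRRMfMMMMMMMfMRRMfM

Replace each of the 17 characters of fMfMfMfMfMfMRRMfM in place — RRM fM RRM fM RRM fM RRM fM RRM fM RRM fM MMM MMM fM RRM fM — and concatenate.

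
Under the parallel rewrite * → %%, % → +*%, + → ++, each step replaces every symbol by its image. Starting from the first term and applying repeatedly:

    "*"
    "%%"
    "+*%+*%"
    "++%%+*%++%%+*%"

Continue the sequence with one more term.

Rewriting the 14 symbols of ++%%+*%++%%+*% one by one yields ++ ++ +*% +*% ++ %% +*% ++ ++ +*% +*% ++ %% +*%; concatenated:

+++++*%+*%++%%+*%+++++*%+*%++%%+*%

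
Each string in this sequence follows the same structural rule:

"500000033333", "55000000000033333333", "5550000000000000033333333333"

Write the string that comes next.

Reading off run lengths: 5 runs 1, 2, 3; 0 runs 6, 10, 14; 3 runs 5, 8, 11 — each is linear in n (n = 1, 2, …).
Setting n = 4 gives 4, 18, 14 characters in each block.

555500000000000000000033333333333333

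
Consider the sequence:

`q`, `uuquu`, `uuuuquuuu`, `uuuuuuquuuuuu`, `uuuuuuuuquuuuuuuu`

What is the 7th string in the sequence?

Every step adds uu to the front and uu to the end of the previous string.
From uuuuuuuuquuuuuuuu, 2 further steps: uuuuuuuuquuuuuuuu → uuuuuuuuuuquuuuuuuuuu → (answer).

uuuuuuuuuuuuquuuuuuuuuuuu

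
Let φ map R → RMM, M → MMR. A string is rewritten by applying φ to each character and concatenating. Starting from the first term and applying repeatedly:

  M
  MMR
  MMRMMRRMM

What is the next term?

Apply φ to MMRMMRRMM symbol by symbol: M→MMR, M→MMR, R→RMM, M→MMR, M→MMR, R→RMM, R→RMM, M→MMR, M→MMR; joined: MMR MMR RMM MMR MMR RMM RMM MMR MMR.

MMRMMRRMMMMRMMRRMMRMMMMRMMR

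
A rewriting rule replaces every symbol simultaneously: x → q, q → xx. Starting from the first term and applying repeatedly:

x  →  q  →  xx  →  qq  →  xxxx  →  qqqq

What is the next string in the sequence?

Expanding qqqq: q→xx, q→xx, q→xx, q→xx. Concatenated: xx xx xx xx.

xxxxxxxx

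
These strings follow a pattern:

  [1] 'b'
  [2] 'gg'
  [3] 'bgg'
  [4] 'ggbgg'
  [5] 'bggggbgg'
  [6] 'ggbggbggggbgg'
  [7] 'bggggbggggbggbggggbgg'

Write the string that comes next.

ggbggbggggbggbggggbggggbggbggggbgg

From term 3 onward, concatenate the second-to-last term with the last: b·gg = bgg, gg·bgg = ggbgg, …
So term 8 is ggbggbggggbgg·bggggbggggbggbggggbgg.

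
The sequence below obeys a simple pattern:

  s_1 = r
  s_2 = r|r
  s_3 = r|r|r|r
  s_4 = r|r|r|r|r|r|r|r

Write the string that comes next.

Each string is two copies of the previous one joined by '|'.
Doubling r|r|r|r|r|r|r|r with '|' between the halves:

r|r|r|r|r|r|r|r|r|r|r|r|r|r|r|r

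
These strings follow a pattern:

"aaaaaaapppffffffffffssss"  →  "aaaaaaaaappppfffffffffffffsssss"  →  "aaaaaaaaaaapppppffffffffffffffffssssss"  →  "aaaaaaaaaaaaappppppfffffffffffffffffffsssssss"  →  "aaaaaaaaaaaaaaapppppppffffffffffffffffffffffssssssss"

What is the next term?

aaaaaaaaaaaaaaaaappppppppfffffffffffffffffffffffffsssssssss

Each string has the form a^{2n+1} p^{n} f^{3n+1} s^{n+1}, where the shown terms are n = 3, 4, 5, 6, 7.
At n = 8 the blocks have lengths 17, 8, 25, 9.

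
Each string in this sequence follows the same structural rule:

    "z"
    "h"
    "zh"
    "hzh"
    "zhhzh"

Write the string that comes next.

This is a Fibonacci-style word recurrence s(k) = s(k−2)·s(k−1): e.g. z·h = zh.
So term 6 is hzh·zhhzh.

hzhzhhzh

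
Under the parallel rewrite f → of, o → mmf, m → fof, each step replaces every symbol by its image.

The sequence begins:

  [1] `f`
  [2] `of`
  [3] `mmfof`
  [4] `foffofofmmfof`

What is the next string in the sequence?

ofmmfofofmmfofmmfoffoffofofmmfof

Replace each of the 13 characters of foffofofmmfof in place — of mmf of of mmf of mmf of fof fof of mmf of — and concatenate.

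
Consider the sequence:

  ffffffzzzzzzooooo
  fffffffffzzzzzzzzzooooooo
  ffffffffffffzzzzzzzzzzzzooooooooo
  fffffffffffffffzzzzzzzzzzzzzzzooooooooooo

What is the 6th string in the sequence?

Each string has the form f^{3n} z^{3n} o^{2n+1}, where the shown terms are n = 2, 3, 4, 5.
Setting n = 7 gives 21, 21, 15 characters in each block.

fffffffffffffffffffffzzzzzzzzzzzzzzzzzzzzzooooooooooooooo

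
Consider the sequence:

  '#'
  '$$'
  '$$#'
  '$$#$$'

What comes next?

$$#$$$$#

From term 3 onward, concatenate the last term with the second-to-last: $$·# = $$#, $$#·$$ = $$#$$, …
So term 5 is $$#$$·$$#.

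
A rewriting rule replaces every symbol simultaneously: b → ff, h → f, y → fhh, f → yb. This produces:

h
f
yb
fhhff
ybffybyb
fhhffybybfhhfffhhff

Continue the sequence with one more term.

φ(fhhffybybfhhfffhhff) expands symbol-by-symbol to yb f f yb yb fhh ff fhh ff yb f f yb yb yb f f yb yb; joining the 19 pieces gives the next term.

ybffybybfhhfffhhffybffybybybffybyb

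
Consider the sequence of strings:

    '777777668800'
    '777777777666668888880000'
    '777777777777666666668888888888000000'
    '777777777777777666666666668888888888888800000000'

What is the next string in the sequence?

777777777777777777666666666666668888888888888888880000000000

Each string has the form 7^{3n+3} 6^{3n-1} 8^{4n-2} 0^{2n} (n = 1, 2, …).
For the next term, n = 5, so the run lengths are 18, 14, 18, 10.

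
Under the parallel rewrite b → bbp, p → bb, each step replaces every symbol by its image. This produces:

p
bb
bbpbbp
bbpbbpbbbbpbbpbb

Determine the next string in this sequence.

Applying the rule to each of the 16 symbols of bbpbbpbbbbpbbpbb gives the pieces bbp bbp bb bbp bbp bb bbp bbp bbp bbp bb bbp bbp bb bbp bbp, which concatenate to the answer.

bbpbbpbbbbpbbpbbbbpbbpbbpbbpbbbbpbbpbbbbpbbp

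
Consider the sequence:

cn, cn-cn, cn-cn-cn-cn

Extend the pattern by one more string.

s(k+1) = s(k)·-·s(k) — each term doubles the last with '-' between the halves.
Doubling cn-cn-cn-cn with '-' between the halves:

cn-cn-cn-cn-cn-cn-cn-cn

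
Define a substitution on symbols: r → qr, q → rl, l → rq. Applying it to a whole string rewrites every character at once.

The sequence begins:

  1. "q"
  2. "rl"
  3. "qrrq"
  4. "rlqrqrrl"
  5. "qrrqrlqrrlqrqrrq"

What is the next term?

Replace each of the 16 characters of qrrqrlqrrlqrqrrq in place — rl qr qr rl qr rq rl qr qr rq rl qr rl qr qr rl — and concatenate.

rlqrqrrlqrrqrlqrqrrqrlqrrlqrqrrl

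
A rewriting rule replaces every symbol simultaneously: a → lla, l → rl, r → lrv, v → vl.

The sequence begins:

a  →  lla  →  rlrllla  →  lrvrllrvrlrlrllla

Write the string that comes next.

Applying the rule to each of the 17 symbols of lrvrllrvrlrlrllla gives the pieces rl lrv vl lrv rl rl lrv vl lrv rl lrv rl lrv rl rl rl lla, which concatenate to the answer.

rllrvvllrvrlrllrvvllrvrllrvrllrvrlrlrllla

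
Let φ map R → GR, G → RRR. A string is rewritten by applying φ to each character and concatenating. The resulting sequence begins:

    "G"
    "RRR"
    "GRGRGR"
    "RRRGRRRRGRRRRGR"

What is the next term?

Rewriting the 15 symbols of RRRGRRRRGRRRRGR one by one yields GR GR GR RRR GR GR GR GR RRR GR GR GR GR RRR GR; concatenated:

GRGRGRRRRGRGRGRGRRRRGRGRGRGRRRRGR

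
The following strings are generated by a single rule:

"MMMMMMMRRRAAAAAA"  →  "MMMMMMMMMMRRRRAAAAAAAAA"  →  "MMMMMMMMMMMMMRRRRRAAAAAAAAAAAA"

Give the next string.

Term n consists of 3n+1 M's, followed by n+1 R's, followed by 3n A's, where the shown terms are n = 2, 3, 4.
For the next term, n = 5, so the run lengths are 16, 6, 15.

MMMMMMMMMMMMMMMMRRRRRRAAAAAAAAAAAAAAA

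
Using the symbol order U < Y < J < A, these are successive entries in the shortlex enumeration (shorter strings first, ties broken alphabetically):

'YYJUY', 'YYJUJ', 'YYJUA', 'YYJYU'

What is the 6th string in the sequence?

YYJYJ

Stepping forward 2 times from YYJYU: YYJYU → YYJYY, then the target.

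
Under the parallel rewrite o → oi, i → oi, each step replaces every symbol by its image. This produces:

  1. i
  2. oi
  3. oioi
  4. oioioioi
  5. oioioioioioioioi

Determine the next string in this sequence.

oioioioioioioioioioioioioioioioi

Replace each of the 16 characters of oioioioioioioioi in place — oi oi oi oi oi oi oi oi oi oi oi oi oi oi oi oi — and concatenate.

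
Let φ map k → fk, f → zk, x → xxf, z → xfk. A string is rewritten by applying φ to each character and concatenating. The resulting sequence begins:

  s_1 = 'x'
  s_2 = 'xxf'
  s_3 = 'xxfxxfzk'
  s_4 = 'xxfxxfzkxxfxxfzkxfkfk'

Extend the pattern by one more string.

xxfxxfzkxxfxxfzkxfkfkxxfxxfzkxxfxxfzkxfkfkxxfzkfkzkfk

φ(xxfxxfzkxxfxxfzkxfkfk) expands symbol-by-symbol to xxf xxf zk xxf xxf zk xfk fk xxf xxf zk xxf xxf zk xfk fk xxf zk fk zk fk; joining the 21 pieces gives the next term.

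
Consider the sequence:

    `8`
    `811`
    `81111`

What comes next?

8111111

The strings grow by a fixed suffix 11 each time.
One more step from 81111 gives the answer.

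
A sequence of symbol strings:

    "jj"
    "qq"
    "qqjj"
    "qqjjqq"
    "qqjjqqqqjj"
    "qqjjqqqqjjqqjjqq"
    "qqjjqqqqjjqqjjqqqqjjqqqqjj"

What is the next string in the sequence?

This is a Fibonacci-style word recurrence s(k) = s(k−1)·s(k−2): e.g. qq·jj = qqjj.
So term 8 is qqjjqqqqjjqqjjqqqqjjqqqqjj·qqjjqqqqjjqqjjqq.

qqjjqqqqjjqqjjqqqqjjqqqqjjqqjjqqqqjjqqjjqq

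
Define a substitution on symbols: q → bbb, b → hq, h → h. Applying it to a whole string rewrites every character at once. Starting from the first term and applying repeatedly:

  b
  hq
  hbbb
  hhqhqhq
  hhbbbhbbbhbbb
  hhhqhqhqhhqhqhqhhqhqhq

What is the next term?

hhhbbbhbbbhbbbhhbbbhbbbhbbbhhbbbhbbbhbbb

φ(hhhqhqhqhhqhqhqhhqhqhq) expands symbol-by-symbol to h h h bbb h bbb h bbb h h bbb h bbb h bbb h h bbb h bbb h bbb; joining the 22 pieces gives the next term.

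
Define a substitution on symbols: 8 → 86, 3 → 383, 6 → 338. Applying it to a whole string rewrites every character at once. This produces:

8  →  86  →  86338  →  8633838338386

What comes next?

Replace each of the 13 characters of 8633838338386 in place — 86 338 383 383 86 383 86 383 383 86 383 86 338 — and concatenate.

8633838338386383863833838638386338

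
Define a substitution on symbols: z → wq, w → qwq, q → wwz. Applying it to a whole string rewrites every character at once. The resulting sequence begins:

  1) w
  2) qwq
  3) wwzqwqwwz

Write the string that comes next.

qwqqwqwqwwzqwqwwzqwqqwqwq

Expanding wwzqwqwwz: w→qwq, w→qwq, z→wq, q→wwz, w→qwq, q→wwz, w→qwq, w→qwq, z→wq. Concatenated: qwq qwq wq wwz qwq wwz qwq qwq wq.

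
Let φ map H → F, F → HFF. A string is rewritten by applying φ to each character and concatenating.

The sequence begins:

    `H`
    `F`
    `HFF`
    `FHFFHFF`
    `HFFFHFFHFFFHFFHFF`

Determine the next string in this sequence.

FHFFHFFHFFFHFFHFFFHFFHFFHFFFHFFHFFFHFFHFF

φ(HFFFHFFHFFFHFFHFF) expands symbol-by-symbol to F HFF HFF HFF F HFF HFF F HFF HFF HFF F HFF HFF F HFF HFF; joining the 17 pieces gives the next term.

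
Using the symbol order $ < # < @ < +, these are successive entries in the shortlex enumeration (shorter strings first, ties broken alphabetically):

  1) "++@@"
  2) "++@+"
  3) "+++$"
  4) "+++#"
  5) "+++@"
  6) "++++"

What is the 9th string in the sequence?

Stepping forward 3 times from ++++: ++++ → $$$$$ → $$$$#, then the target.

$$$$@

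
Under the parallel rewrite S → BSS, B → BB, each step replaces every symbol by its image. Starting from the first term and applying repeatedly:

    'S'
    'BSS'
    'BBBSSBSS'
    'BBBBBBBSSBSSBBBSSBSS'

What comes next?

Applying the rule to each of the 20 symbols of BBBBBBBSSBSSBBBSSBSS gives the pieces BB BB BB BB BB BB BB BSS BSS BB BSS BSS BB BB BB BSS BSS BB BSS BSS, which concatenate to the answer.

BBBBBBBBBBBBBBBSSBSSBBBSSBSSBBBBBBBSSBSSBBBSSBSS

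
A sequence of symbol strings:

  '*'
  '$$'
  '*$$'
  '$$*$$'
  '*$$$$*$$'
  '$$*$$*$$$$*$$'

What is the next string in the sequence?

*$$$$*$$$$*$$*$$$$*$$

From term 3 onward, concatenate the second-to-last term with the last: *·$$ = *$$, $$·*$$ = $$*$$, …
Continuing: *$$$$*$$ · $$*$$*$$$$*$$ gives term 7.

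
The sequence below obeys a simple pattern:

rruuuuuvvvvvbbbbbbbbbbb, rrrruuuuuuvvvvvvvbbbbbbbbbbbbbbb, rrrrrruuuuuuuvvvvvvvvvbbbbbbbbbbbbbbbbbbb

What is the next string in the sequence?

rrrrrrrruuuuuuuuvvvvvvvvvvvbbbbbbbbbbbbbbbbbbbbbbb

Each string has the form r^{2n-2} u^{n+3} v^{2n+1} b^{4n+3}, where the shown terms are n = 2, 3, 4.
For the next term, n = 5, so the run lengths are 8, 8, 11, 23.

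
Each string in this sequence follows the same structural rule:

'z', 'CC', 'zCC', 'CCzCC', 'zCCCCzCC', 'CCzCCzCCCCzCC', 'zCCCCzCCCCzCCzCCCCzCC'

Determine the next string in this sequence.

CCzCCzCCCCzCCzCCCCzCCCCzCCzCCCCzCC

Each term (from the third on) is the two preceding terms concatenated in order: term 3 = z·CC = zCC.
Continuing: CCzCCzCCCCzCC · zCCCCzCCCCzCCzCCCCzCC gives term 8.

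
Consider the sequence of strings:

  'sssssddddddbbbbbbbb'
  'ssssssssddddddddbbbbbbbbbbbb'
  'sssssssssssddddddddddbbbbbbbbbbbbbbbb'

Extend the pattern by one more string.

Term n consists of 3n-1 s's, followed by 2n+2 d's, followed by 4n b's, where the shown terms are n = 2, 3, 4.
At n = 5 the blocks have lengths 14, 12, 20.

ssssssssssssssddddddddddddbbbbbbbbbbbbbbbbbbbb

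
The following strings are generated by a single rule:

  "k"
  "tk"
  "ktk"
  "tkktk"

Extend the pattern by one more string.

This is a Fibonacci-style word recurrence s(k) = s(k−2)·s(k−1): e.g. k·tk = ktk.
So term 5 is ktk·tkktk.

ktktkktk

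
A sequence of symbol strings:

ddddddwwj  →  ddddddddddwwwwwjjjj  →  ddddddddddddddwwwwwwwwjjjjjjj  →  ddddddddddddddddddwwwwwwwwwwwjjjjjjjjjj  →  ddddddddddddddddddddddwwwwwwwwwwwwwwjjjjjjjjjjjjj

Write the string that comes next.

ddddddddddddddddddddddddddwwwwwwwwwwwwwwwwwjjjjjjjjjjjjjjjj

The n-th term is 4n+2 d's then 3n-1 w's then 3n-2 j's (n = 1, 2, …).
Setting n = 6 gives 26, 17, 16 characters in each block.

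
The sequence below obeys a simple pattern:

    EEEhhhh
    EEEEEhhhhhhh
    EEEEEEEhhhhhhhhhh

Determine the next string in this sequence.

Each string has the form E^{2n+1} h^{3n+1} (n = 1, 2, …).
At n = 4 the blocks have lengths 9, 13.

EEEEEEEEEhhhhhhhhhhhhh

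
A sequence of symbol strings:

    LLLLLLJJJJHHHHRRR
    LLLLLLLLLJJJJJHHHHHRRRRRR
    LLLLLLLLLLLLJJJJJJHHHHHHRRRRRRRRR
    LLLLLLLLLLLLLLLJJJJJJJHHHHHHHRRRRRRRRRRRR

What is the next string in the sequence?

LLLLLLLLLLLLLLLLLLJJJJJJJJHHHHHHHHRRRRRRRRRRRRRRR

Reading off run lengths: L runs 6, 9, 12, 15; J runs 4, 5, 6, 7; H runs 4, 5, 6, 7; R runs 3, 6, 9, 12 — each is linear in n (n = 1, 2, …).
At n = 5 the blocks have lengths 18, 8, 8, 15.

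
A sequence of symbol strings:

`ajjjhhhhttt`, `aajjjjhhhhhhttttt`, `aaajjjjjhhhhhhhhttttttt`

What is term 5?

aaaaajjjjjjjhhhhhhhhhhhhttttttttttt

Reading off run lengths: a runs 1, 2, 3; j runs 3, 4, 5; h runs 4, 6, 8; t runs 3, 5, 7 — each is linear in n (n = 1, 2, …).
At n = 5 the blocks have lengths 5, 7, 12, 11.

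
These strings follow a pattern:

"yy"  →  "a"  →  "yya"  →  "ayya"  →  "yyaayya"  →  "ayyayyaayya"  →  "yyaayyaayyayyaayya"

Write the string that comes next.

Each term (from the third on) is the two preceding terms concatenated in order: term 3 = yy·a = yya.
The next term joins ayyayyaayya and yyaayyaayyayyaayya.

ayyayyaayyayyaayyaayyayyaayya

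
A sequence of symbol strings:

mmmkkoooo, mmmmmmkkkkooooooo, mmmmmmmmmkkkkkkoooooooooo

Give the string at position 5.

mmmmmmmmmmmmmmmkkkkkkkkkkoooooooooooooooo

Each string has the form m^{3n} k^{2n} o^{3n+1} (n = 1, 2, …).
For term 5, n = 5, so the run lengths are 15, 10, 16.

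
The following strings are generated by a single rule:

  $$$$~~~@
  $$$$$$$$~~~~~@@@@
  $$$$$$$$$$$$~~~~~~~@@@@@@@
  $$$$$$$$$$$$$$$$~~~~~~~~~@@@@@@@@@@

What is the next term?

$$$$$$$$$$$$$$$$$$$$~~~~~~~~~~~@@@@@@@@@@@@@

Each string has the form $^{4n} ~^{2n+1} @^{3n-2} (n = 1, 2, …).
At n = 5 the blocks have lengths 20, 11, 13.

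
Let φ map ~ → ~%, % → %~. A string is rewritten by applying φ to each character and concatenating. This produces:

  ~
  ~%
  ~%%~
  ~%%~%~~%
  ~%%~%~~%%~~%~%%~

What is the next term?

~%%~%~~%%~~%~%%~%~~%~%%~~%%~%~~%

Applying the rule to each of the 16 symbols of ~%%~%~~%%~~%~%%~ gives the pieces ~% %~ %~ ~% %~ ~% ~% %~ %~ ~% ~% %~ ~% %~ %~ ~%, which concatenate to the answer.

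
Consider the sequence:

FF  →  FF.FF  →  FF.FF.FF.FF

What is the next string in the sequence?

FF.FF.FF.FF.FF.FF.FF.FF

Each string is two copies of the previous one joined by '.'.
So the next term is two copies of FF.FF.FF.FF with '.' between the halves.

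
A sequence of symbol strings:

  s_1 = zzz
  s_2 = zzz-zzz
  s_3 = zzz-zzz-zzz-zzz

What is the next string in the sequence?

zzz-zzz-zzz-zzz-zzz-zzz-zzz-zzz

s(k+1) = s(k)·-·s(k) — each term doubles the last with '-' between the halves.
So the next term is two copies of zzz-zzz-zzz-zzz with '-' between the halves.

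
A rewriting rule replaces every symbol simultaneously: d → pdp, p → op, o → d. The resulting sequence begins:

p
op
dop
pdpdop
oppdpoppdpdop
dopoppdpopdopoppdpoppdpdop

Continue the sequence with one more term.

pdpdopdopoppdpopdoppdpdopdopoppdpopdopoppdpoppdpdop

φ(dopoppdpopdopoppdpoppdpdop) expands symbol-by-symbol to pdp d op d op op pdp op d op pdp d op d op op pdp op d op op pdp op pdp d op; joining the 26 pieces gives the next term.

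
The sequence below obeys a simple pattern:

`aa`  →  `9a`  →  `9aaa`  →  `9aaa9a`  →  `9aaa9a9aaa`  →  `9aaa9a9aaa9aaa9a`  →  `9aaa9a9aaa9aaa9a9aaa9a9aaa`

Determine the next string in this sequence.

Each term (from the third on) is the previous term followed by the one before it: term 3 = 9a·aa = 9aaa.
The next term joins 9aaa9a9aaa9aaa9a9aaa9a9aaa and 9aaa9a9aaa9aaa9a.

9aaa9a9aaa9aaa9a9aaa9a9aaa9aaa9a9aaa9aaa9a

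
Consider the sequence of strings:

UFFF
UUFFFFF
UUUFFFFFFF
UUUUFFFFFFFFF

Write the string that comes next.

The n-th term is n-1 U's then 2n-1 F's, where the shown terms are n = 2, 3, 4, 5.
At n = 6 the blocks have lengths 5, 11.

UUUUUFFFFFFFFFFF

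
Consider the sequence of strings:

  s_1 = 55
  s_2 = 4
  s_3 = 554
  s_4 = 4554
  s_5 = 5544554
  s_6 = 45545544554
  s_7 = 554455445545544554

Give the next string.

Each term (from the third on) is the two preceding terms concatenated in order: term 3 = 55·4 = 554.
Continuing: 45545544554 · 554455445545544554 gives term 8.

45545544554554455445545544554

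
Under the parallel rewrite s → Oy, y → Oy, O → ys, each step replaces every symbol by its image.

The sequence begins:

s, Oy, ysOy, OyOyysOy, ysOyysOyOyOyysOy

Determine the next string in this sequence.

OyOyysOyOyOyysOyysOyysOyOyOyysOy

φ(ysOyysOyOyOyysOy) expands symbol-by-symbol to Oy Oy ys Oy Oy Oy ys Oy ys Oy ys Oy Oy Oy ys Oy; joining the 16 pieces gives the next term.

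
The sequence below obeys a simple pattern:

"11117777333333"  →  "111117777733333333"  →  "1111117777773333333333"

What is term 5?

111111117777777733333333333333

Term n consists of n+2 1's, followed by n+2 7's, followed by 2n+2 3's, where the shown terms are n = 2, 3, 4.
At n = 6 the blocks have lengths 8, 8, 14.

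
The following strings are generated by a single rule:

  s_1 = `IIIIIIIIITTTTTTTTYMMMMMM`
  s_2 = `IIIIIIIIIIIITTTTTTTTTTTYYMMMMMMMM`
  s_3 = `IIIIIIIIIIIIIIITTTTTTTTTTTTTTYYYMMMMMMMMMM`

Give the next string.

Term n consists of 3n+3 I's, followed by 3n+2 T's, followed by n-1 Y's, followed by 2n+2 M's, where the shown terms are n = 2, 3, 4.
For the next term, n = 5, so the run lengths are 18, 17, 4, 12.

IIIIIIIIIIIIIIIIIITTTTTTTTTTTTTTTTTYYYYMMMMMMMMMMMM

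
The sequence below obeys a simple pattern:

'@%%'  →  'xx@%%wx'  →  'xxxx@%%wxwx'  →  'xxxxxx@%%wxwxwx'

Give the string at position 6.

s(k+1) = xx·s(k)·wx, so each term gains xx as a prefix and wx as a suffix.
From xxxxxx@%%wxwxwx, 2 further steps: xxxxxx@%%wxwxwx → xxxxxxxx@%%wxwxwxwx → (answer).

xxxxxxxxxx@%%wxwxwxwxwx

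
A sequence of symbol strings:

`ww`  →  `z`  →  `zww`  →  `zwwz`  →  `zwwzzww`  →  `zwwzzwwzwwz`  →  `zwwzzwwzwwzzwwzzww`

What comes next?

From term 3 onward, concatenate the last term with the second-to-last: z·ww = zww, zww·z = zwwz, …
The next term joins zwwzzwwzwwzzwwzzww and zwwzzwwzwwz.

zwwzzwwzwwzzwwzzwwzwwzzwwzwwz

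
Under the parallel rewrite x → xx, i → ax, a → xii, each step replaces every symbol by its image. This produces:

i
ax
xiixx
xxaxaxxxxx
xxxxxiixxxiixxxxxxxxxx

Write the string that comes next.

xxxxxxxxxxaxaxxxxxxxaxaxxxxxxxxxxxxxxxxxxxxx

Replace each of the 22 characters of xxxxxiixxxiixxxxxxxxxx in place — xx xx xx xx xx ax ax xx xx xx ax ax xx xx xx xx xx xx xx xx xx xx — and concatenate.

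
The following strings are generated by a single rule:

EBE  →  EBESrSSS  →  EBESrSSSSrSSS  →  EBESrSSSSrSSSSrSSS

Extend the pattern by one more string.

The strings grow by a fixed suffix SrSSS each time.
Applying this once more to EBESrSSSSrSSSSrSSS:

EBESrSSSSrSSSSrSSSSrSSS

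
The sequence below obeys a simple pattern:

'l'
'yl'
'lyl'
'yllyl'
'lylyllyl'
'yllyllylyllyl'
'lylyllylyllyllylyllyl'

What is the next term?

This is a Fibonacci-style word recurrence s(k) = s(k−2)·s(k−1): e.g. l·yl = lyl.
Continuing: yllyllylyllyl · lylyllylyllyllylyllyl gives term 8.

yllyllylyllyllylyllylyllyllylyllyl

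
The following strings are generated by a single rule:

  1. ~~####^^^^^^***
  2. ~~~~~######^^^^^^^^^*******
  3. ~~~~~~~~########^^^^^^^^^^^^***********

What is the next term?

~~~~~~~~~~~##########^^^^^^^^^^^^^^^***************

Term n consists of 3n-1 ~'s, followed by 2n+2 #'s, followed by 3n+3 ^'s, followed by 4n-1 *'s (n = 1, 2, …).
Setting n = 4 gives 11, 10, 15, 15 characters in each block.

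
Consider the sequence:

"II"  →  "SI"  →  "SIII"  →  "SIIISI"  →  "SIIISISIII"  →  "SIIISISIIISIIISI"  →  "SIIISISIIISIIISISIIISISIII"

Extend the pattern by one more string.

SIIISISIIISIIISISIIISISIIISIIISISIIISIIISI

This is a Fibonacci-style word recurrence s(k) = s(k−1)·s(k−2): e.g. SI·II = SIII.
So term 8 is SIIISISIIISIIISISIIISISIII·SIIISISIIISIIISI.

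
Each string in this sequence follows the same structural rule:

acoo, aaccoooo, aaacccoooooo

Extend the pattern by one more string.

aaaaccccoooooooo

Reading off run lengths: a runs 1, 2, 3; c runs 1, 2, 3; o runs 2, 4, 6 — each is linear in n (n = 1, 2, …).
For the next term, n = 4, so the run lengths are 4, 4, 8.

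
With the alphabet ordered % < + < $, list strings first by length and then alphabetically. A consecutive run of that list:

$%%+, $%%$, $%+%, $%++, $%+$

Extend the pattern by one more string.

$%$%

Find the rightmost character of $%+$ below $, bump it to the next letter, and reset everything to its right to %.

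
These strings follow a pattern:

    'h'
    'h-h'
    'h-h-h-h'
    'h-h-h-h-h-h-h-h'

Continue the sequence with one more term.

Every step duplicates the string with '-' between the halves.
So the next term is two copies of h-h-h-h-h-h-h-h with '-' between the halves.

h-h-h-h-h-h-h-h-h-h-h-h-h-h-h-h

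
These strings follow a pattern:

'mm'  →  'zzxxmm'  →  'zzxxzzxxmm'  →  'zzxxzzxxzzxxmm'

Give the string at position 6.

The strings grow by a fixed prefix zzxx each time.
From zzxxzzxxzzxxmm, 2 further steps: zzxxzzxxzzxxmm → zzxxzzxxzzxxzzxxmm → (answer).

zzxxzzxxzzxxzzxxzzxxmm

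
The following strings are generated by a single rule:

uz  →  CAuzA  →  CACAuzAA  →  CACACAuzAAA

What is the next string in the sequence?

CACACACAuzAAAA

Every step adds CA to the front and A to the end of the previous string.
So the next term is CA·CACACAuzAAA·A.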